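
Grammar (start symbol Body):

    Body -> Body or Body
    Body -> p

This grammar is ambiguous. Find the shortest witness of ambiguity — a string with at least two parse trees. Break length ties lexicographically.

p or p or p

length 1: no string has ≥2 trees
length 3: no string has ≥2 trees
length 5: p or p or p has 2 parse trees

Two derivations of p or p or p:
  Body ⇒ Body or Body ⇒ Body or Body or Body ⇒ p or Body or Body ⇒ p or p or Body ⇒ p or p or p
  Body ⇒ Body or Body ⇒ p or Body ⇒ p or Body or Body ⇒ p or p or Body ⇒ p or p or p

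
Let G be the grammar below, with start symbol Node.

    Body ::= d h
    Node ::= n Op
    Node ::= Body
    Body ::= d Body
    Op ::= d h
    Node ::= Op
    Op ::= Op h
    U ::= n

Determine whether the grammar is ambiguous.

Witness: d h

Derivation 1: Node ⇒ Body ⇒ d h
Derivation 2: Node ⇒ Op ⇒ d h

Two distinct leftmost derivations for the same string.

Ambiguous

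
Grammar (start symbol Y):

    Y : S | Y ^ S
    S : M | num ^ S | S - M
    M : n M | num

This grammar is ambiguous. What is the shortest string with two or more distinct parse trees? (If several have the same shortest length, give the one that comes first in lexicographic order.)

length 1: no string has ≥2 trees
length 2: no string has ≥2 trees
length 3: num ^ num has 2 parse trees

Two derivations of num ^ num:
  Y ⇒ S ⇒ num ^ S ⇒ num ^ M ⇒ num ^ num
  Y ⇒ Y ^ S ⇒ S ^ S ⇒ M ^ S ⇒ num ^ S ⇒ num ^ M ⇒ num ^ num

num ^ num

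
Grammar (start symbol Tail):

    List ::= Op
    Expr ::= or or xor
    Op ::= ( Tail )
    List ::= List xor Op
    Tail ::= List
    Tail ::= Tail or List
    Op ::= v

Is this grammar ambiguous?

(Expr is unreachable from Tail, so its rules don't affect L(Tail).) The grammar is stratified — Tail handles 'or' (left-recursive), List handles 'xor', Op atoms. Each operator has a fixed associativity and precedence level, so every string has one parse.

Unambiguous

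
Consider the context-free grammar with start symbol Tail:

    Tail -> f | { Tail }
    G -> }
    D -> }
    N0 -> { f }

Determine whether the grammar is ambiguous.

(G, D, N0 are unreachable from Tail, so their rules don't affect L(Tail).) L(Tail) is { openⁿ atom closeⁿ : n ≥ 0 }. The bracket depth fixes n, and the derivation is forced at every step.

Unambiguous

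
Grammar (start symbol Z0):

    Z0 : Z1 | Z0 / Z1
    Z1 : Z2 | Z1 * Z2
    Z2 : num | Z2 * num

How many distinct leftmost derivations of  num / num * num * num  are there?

4

Parse trees for num / num * num * num:
  [Z0 [Z0 [Z1 [Z2 num]]] / [Z1 [Z2 [Z2 [Z2 num] * num] * num]]]
  [Z0 [Z0 [Z1 [Z2 num]]] / [Z1 [Z1 [Z2 num]] * [Z2 [Z2 num] * num]]]
  [Z0 [Z0 [Z1 [Z2 num]]] / [Z1 [Z1 [Z2 [Z2 num] * num]] * [Z2 num]]]
  [Z0 [Z0 [Z1 [Z2 num]]] / [Z1 [Z1 [Z1 [Z2 num]] * [Z2 num]] * [Z2 num]]]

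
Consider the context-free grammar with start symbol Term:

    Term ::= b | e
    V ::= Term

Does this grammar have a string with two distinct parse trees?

(V is unreachable from Term, so its rules don't affect L(Term).) Restricted to the reachable nonterminals, every rule has the form A → t or A → t B, and no two rules for the same A share a first terminal. The grammar encodes a DFA — one run per string.

Unambiguous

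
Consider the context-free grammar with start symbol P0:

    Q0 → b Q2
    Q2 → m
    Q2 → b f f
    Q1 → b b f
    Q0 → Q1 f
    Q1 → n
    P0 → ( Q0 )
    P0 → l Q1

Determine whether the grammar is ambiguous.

Ambiguous

Witness: ( b b f f )

Derivation 1: P0 ⇒ ( Q0 ) ⇒ ( b Q2 ) ⇒ ( b b f f )
Derivation 2: P0 ⇒ ( Q0 ) ⇒ ( Q1 f ) ⇒ ( b b f f )

Two distinct leftmost derivations for the same string.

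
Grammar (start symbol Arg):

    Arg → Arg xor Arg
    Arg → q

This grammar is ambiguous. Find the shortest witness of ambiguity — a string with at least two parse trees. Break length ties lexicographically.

q xor q xor q

length 1: no string has ≥2 trees
length 3: no string has ≥2 trees
length 5: q xor q xor q has 2 parse trees

Two derivations of q xor q xor q:
  Arg ⇒ Arg xor Arg ⇒ Arg xor Arg xor Arg ⇒ q xor Arg xor Arg ⇒ q xor q xor Arg ⇒ q xor q xor q
  Arg ⇒ Arg xor Arg ⇒ q xor Arg ⇒ q xor Arg xor Arg ⇒ q xor q xor Arg ⇒ q xor q xor q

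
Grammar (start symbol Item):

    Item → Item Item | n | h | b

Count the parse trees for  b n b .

Parse trees for b n b:
  [Item [Item b] [Item [Item n] [Item b]]]
  [Item [Item [Item b] [Item n]] [Item b]]

2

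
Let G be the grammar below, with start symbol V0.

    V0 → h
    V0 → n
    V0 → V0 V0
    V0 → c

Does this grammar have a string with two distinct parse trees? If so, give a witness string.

Ambiguous

Witness: c c c

Derivation 1: V0 ⇒ V0 V0 ⇒ V0 V0 V0 ⇒ c V0 V0 ⇒ c c V0 ⇒ c c c
Derivation 2: V0 ⇒ V0 V0 ⇒ c V0 ⇒ c V0 V0 ⇒ c c V0 ⇒ c c c

Two distinct leftmost derivations for the same string.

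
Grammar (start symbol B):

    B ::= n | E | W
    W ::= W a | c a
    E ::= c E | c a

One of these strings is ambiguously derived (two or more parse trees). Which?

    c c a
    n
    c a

c c a: 1 tree
n: 1 tree
c a: 2 trees

c a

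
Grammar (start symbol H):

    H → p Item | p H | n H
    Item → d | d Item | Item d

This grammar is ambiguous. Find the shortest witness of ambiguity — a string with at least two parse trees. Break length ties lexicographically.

length 2: no string has ≥2 trees
length 3: p d d has 2 parse trees

Two derivations of p d d:
  H ⇒ p Item ⇒ p d Item ⇒ p d d
  H ⇒ p Item ⇒ p Item d ⇒ p d d

p d d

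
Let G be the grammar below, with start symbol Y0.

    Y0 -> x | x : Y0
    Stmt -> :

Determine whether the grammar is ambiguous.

(Stmt is unreachable from Y0, so its rules don't affect L(Y0).) The reachable grammar is A → atom sep A | atom. Each atom is followed by either the separator (recurse) or end-of-string (stop) — no choice point.

Unambiguous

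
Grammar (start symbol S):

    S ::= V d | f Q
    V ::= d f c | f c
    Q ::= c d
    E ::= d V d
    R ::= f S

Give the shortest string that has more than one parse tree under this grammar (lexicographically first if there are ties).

length 3: f c d has 2 parse trees

Two derivations of f c d:
  S ⇒ V d ⇒ f c d
  S ⇒ f Q ⇒ f c d

f c d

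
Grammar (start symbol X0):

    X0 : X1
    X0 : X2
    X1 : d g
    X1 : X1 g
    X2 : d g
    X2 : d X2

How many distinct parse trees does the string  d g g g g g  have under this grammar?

1

Parse trees for d g g g g g:
  [X0 [X1 [X1 [X1 [X1 [X1 d g] g] g] g] g]]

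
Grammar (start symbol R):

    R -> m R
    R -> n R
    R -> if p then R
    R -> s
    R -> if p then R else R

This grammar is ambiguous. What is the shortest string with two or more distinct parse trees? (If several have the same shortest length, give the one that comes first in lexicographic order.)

if p then if p then s else s

length 1: no string has ≥2 trees
length 2: no string has ≥2 trees
length 3: no string has ≥2 trees
length 4: no string has ≥2 trees
length 5: no string has ≥2 trees
length 6: no string has ≥2 trees
length 7: no string has ≥2 trees
length 8: no string has ≥2 trees
length 9: if p then if p then s else s has 2 parse trees

Two derivations of if p then if p then s else s:
  R ⇒ if p then R ⇒ if p then if p then R else R ⇒ if p then if p then s else R ⇒ if p then if p then s else s
  R ⇒ if p then R else R ⇒ if p then if p then R else R ⇒ if p then if p then s else R ⇒ if p then if p then s else s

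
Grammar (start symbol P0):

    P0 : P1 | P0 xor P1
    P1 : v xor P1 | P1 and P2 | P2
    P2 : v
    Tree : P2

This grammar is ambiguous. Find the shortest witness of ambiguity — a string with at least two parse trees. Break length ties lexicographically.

length 1: no string has ≥2 trees
length 3: v xor v has 2 parse trees

Two derivations of v xor v:
  P0 ⇒ P1 ⇒ v xor P1 ⇒ v xor P2 ⇒ v xor v
  P0 ⇒ P0 xor P1 ⇒ P1 xor P1 ⇒ P2 xor P1 ⇒ v xor P1 ⇒ v xor P2 ⇒ v xor v

v xor v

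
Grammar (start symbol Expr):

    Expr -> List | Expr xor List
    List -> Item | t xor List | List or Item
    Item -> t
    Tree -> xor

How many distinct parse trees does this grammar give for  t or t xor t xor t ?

2

Parse trees for t or t xor t xor t:
  [Expr [Expr [List [List [Item t]] or [Item t]]] xor [List t xor [List [Item t]]]]
  [Expr [Expr [Expr [List [List [Item t]] or [Item t]]] xor [List [Item t]]] xor [List [Item t]]]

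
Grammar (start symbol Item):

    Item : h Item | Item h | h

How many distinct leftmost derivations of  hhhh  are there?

Parse trees for hhhh:
  [Item h [Item h [Item h [Item h]]]]
  [Item h [Item h [Item [Item h] h]]]
  [Item h [Item [Item h [Item h]] h]]
  [Item h [Item [Item [Item h] h] h]]
  [Item [Item h [Item h [Item h]]] h]
  [Item [Item h [Item [Item h] h]] h]
  [Item [Item [Item h [Item h]] h] h]
  [Item [Item [Item [Item h] h] h] h]

8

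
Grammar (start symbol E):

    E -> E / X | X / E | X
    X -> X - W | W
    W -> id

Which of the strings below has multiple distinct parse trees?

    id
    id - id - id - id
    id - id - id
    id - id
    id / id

id / id

id: 1 tree
id - id - id - id: 1 tree
id - id - id: 1 tree
id - id: 1 tree
id / id: 2 trees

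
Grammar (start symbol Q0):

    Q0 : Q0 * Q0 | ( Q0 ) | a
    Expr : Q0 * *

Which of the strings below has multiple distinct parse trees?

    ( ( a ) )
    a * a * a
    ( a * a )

( ( a ) ): 1 tree
a * a * a: 2 trees
( a * a ): 1 tree

a * a * a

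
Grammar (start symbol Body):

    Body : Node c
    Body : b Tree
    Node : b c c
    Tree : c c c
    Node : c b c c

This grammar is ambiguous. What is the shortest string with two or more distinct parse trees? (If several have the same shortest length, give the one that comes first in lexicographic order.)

b c c c

length 4: b c c c has 2 parse trees

Two derivations of b c c c:
  Body ⇒ Node c ⇒ b c c c
  Body ⇒ b Tree ⇒ b c c c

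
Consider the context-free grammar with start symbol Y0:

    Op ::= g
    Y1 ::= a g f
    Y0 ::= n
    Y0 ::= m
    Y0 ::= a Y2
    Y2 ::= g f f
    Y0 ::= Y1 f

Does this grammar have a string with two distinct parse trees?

Witness: a g f f

Derivation 1: Y0 ⇒ a Y2 ⇒ a g f f
Derivation 2: Y0 ⇒ Y1 f ⇒ a g f f

Two distinct leftmost derivations for the same string.

Ambiguous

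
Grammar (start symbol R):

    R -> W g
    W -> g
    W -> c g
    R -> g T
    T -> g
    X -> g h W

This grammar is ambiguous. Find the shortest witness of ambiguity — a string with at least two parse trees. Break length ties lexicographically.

g g

length 2: g g has 2 parse trees

Two derivations of g g:
  R ⇒ W g ⇒ g g
  R ⇒ g T ⇒ g g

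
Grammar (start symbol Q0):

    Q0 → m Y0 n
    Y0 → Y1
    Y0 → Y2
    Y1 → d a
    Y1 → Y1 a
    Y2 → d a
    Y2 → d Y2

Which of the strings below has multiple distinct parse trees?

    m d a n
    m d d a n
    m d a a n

m d a n: 2 trees
m d d a n: 1 tree
m d a a n: 1 tree

m d a n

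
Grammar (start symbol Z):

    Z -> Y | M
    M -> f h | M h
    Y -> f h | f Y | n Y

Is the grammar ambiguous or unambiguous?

Witness: f h

Derivation 1: Z ⇒ Y ⇒ f h
Derivation 2: Z ⇒ M ⇒ f h

Two distinct leftmost derivations for the same string.

Ambiguous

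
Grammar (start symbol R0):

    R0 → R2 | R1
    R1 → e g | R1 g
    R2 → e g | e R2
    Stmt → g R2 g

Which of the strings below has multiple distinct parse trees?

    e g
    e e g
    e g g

e g: 2 trees
e e g: 1 tree
e g g: 1 tree

e g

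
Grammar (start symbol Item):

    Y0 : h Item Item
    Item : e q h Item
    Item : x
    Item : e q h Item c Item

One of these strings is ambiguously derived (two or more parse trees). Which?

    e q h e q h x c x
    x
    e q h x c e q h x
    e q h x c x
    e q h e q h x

e q h e q h x c x

e q h e q h x c x: 2 trees
x: 1 tree
e q h x c e q h x: 1 tree
e q h x c x: 1 tree
e q h e q h x: 1 tree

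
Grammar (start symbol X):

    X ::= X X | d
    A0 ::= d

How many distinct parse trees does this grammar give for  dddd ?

Parse trees for dddd:
  [X [X d] [X [X d] [X [X d] [X d]]]]
  [X [X d] [X [X [X d] [X d]] [X d]]]
  [X [X [X d] [X d]] [X [X d] [X d]]]
  [X [X [X d] [X [X d] [X d]]] [X d]]
  [X [X [X [X d] [X d]] [X d]] [X d]]

5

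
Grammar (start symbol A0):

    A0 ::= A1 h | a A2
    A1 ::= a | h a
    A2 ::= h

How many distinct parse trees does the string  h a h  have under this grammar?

Parse trees for h a h:
  [A0 [A1 h a] h]

1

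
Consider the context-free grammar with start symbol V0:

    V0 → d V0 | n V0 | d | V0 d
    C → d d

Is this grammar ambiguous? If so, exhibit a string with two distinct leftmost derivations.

Ambiguous

Witness: d d

Derivation 1: V0 ⇒ d V0 ⇒ d d
Derivation 2: V0 ⇒ V0 d ⇒ d d

Two distinct leftmost derivations for the same string.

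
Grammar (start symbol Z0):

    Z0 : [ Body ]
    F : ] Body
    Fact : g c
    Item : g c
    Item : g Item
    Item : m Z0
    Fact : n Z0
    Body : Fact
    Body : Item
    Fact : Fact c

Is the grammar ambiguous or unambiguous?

Witness: [ g c ]

Derivation 1: Z0 ⇒ [ Body ] ⇒ [ Fact ] ⇒ [ g c ]
Derivation 2: Z0 ⇒ [ Body ] ⇒ [ Item ] ⇒ [ g c ]

Two distinct leftmost derivations for the same string.

Ambiguous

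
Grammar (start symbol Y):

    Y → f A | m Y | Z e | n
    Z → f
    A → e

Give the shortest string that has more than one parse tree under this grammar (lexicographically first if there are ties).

length 1: no string has ≥2 trees
length 2: f e has 2 parse trees

Two derivations of f e:
  Y ⇒ f A ⇒ f e
  Y ⇒ Z e ⇒ f e

f e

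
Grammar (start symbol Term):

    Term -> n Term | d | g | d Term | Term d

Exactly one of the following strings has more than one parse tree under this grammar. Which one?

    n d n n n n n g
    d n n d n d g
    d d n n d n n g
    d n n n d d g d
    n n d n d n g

d n n n d d g d

n d n n n n n g: 1 tree
d n n d n d g: 1 tree
d d n n d n n g: 1 tree
d n n n d d g d: 7 trees
n n d n d n g: 1 tree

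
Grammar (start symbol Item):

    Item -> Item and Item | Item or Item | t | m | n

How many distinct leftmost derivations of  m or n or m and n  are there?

5

Parse trees for m or n or m and n:
  [Item [Item [Item m] or [Item [Item n] or [Item m]]] and [Item n]]
  [Item [Item [Item [Item m] or [Item n]] or [Item m]] and [Item n]]
  [Item [Item m] or [Item [Item [Item n] or [Item m]] and [Item n]]]
  [Item [Item m] or [Item [Item n] or [Item [Item m] and [Item n]]]]
  [Item [Item [Item m] or [Item n]] or [Item [Item m] and [Item n]]]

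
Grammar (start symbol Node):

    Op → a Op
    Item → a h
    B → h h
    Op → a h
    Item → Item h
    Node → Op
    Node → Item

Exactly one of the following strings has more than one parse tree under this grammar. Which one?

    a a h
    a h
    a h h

a h

a a h: 1 tree
a h: 2 trees
a h h: 1 tree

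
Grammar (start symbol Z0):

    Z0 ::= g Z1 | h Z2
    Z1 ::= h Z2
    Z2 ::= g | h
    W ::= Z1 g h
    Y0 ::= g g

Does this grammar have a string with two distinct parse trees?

Unambiguous

Only Z0, Z1, Z2 are reachable from Z0; ignoring the rest: The reachable rules are right-linear with at most one rule per (nonterminal, next-terminal) pair. Each input token forces the next rule, so parsing is deterministic.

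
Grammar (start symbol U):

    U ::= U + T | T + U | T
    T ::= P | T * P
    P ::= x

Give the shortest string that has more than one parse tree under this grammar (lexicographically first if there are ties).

length 1: no string has ≥2 trees
length 3: x + x has 2 parse trees

Two derivations of x + x:
  U ⇒ U + T ⇒ T + T ⇒ P + T ⇒ x + T ⇒ x + P ⇒ x + x
  U ⇒ T + U ⇒ P + U ⇒ x + U ⇒ x + T ⇒ x + P ⇒ x + x

x + x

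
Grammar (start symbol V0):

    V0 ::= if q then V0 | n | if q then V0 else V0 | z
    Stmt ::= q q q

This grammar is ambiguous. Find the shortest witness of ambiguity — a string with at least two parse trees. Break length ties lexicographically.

length 1: no string has ≥2 trees
length 4: no string has ≥2 trees
length 6: no string has ≥2 trees
length 7: no string has ≥2 trees
length 9: if q then if q then n else n has 2 parse trees

Two derivations of if q then if q then n else n:
  V0 ⇒ if q then V0 ⇒ if q then if q then V0 else V0 ⇒ if q then if q then n else V0 ⇒ if q then if q then n else n
  V0 ⇒ if q then V0 else V0 ⇒ if q then if q then V0 else V0 ⇒ if q then if q then n else V0 ⇒ if q then if q then n else n

if q then if q then n else n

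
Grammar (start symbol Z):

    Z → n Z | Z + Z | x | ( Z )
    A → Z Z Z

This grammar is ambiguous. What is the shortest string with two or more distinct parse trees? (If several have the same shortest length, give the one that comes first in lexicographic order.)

length 1: no string has ≥2 trees
length 2: no string has ≥2 trees
length 3: no string has ≥2 trees
length 4: n x + x has 2 parse trees

Two derivations of n x + x:
  Z ⇒ n Z ⇒ n Z + Z ⇒ n x + Z ⇒ n x + x
  Z ⇒ Z + Z ⇒ n Z + Z ⇒ n x + Z ⇒ n x + x

n x + x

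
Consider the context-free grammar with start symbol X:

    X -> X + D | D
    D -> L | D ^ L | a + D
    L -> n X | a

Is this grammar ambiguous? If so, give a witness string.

Ambiguous

Witness: a + a

Derivation 1: X ⇒ X + D ⇒ D + D ⇒ L + D ⇒ a + D ⇒ a + L ⇒ a + a
Derivation 2: X ⇒ D ⇒ a + D ⇒ a + L ⇒ a + a

Two distinct leftmost derivations for the same string.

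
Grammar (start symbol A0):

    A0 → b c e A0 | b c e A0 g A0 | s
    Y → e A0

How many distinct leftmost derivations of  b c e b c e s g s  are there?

Parse trees for b c e b c e s g s:
  [A0 b c e [A0 b c e [A0 s] g [A0 s]]]
  [A0 b c e [A0 b c e [A0 s]] g [A0 s]]

2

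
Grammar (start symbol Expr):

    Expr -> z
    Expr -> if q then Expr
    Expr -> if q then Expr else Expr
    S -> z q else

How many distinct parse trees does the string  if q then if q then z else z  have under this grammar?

2

Parse trees for if q then if q then z else z:
  [Expr if q then [Expr if q then [Expr z] else [Expr z]]]
  [Expr if q then [Expr if q then [Expr z]] else [Expr z]]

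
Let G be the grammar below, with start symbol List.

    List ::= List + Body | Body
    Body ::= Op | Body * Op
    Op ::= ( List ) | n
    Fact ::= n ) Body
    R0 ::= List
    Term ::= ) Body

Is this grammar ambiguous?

Unambiguous

(Fact, R0, Term are unreachable from List, so their rules don't affect L(List).) This is a standard precedence ladder (List over Body over Op), with each level left-recursive on its own operator ('+' at List, '*' at Body). That structure is LR(1), hence unambiguous.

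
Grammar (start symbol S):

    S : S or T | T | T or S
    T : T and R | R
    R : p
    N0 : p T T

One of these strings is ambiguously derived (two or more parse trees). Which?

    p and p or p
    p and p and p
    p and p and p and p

p and p or p

p and p or p: 2 trees
p and p and p: 1 tree
p and p and p and p: 1 tree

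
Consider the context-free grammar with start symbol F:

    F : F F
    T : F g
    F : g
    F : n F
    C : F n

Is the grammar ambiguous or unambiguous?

Ambiguous

Witness: g g g

Derivation 1: F ⇒ F F ⇒ F F F ⇒ g F F ⇒ g g F ⇒ g g g
Derivation 2: F ⇒ F F ⇒ g F ⇒ g F F ⇒ g g F ⇒ g g g

Two distinct leftmost derivations for the same string.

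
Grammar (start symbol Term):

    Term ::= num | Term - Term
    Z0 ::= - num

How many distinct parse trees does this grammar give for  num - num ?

Parse trees for num - num:
  [Term [Term num] - [Term num]]

1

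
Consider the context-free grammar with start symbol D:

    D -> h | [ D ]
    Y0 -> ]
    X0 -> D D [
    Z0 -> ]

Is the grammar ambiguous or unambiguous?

Unambiguous

(Y0, X0, Z0 are unreachable from D, so their rules don't affect L(D).) Each string is a nest of matched brackets around a single atom. An opening bracket forces the recursive rule; an atom forces the base rule.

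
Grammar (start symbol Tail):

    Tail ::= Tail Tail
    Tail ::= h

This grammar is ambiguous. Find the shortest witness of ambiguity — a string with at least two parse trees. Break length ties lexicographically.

length 1: no string has ≥2 trees
length 2: no string has ≥2 trees
length 3: h h h has 2 parse trees

Two derivations of h h h:
  Tail ⇒ Tail Tail ⇒ Tail Tail Tail ⇒ h Tail Tail ⇒ h h Tail ⇒ h h h
  Tail ⇒ Tail Tail ⇒ h Tail ⇒ h Tail Tail ⇒ h h Tail ⇒ h h h

h h h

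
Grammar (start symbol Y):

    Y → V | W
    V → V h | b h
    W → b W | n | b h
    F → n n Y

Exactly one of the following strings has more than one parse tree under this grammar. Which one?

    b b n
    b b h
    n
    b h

b h

b b n: 1 tree
b b h: 1 tree
n: 1 tree
b h: 2 trees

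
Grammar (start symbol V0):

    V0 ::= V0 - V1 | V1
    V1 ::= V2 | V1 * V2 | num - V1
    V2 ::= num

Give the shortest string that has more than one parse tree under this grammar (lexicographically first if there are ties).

length 1: no string has ≥2 trees
length 3: num - num has 2 parse trees

Two derivations of num - num:
  V0 ⇒ V0 - V1 ⇒ V1 - V1 ⇒ V2 - V1 ⇒ num - V1 ⇒ num - V2 ⇒ num - num
  V0 ⇒ V1 ⇒ num - V1 ⇒ num - V2 ⇒ num - num

num - num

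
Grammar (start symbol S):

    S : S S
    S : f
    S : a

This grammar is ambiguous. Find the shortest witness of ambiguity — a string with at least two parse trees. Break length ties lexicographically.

length 1: no string has ≥2 trees
length 2: no string has ≥2 trees
length 3: a a a has 2 parse trees

Two derivations of a a a:
  S ⇒ S S ⇒ S S S ⇒ a S S ⇒ a a S ⇒ a a a
  S ⇒ S S ⇒ a S ⇒ a S S ⇒ a a S ⇒ a a a

a a a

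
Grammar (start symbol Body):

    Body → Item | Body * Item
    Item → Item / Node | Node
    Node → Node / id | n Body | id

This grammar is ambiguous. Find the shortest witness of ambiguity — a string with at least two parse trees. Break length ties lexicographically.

length 1: no string has ≥2 trees
length 2: no string has ≥2 trees
length 3: id / id has 2 parse trees

Two derivations of id / id:
  Body ⇒ Item ⇒ Item / Node ⇒ Node / Node ⇒ id / Node ⇒ id / id
  Body ⇒ Item ⇒ Node ⇒ Node / id ⇒ id / id

id / id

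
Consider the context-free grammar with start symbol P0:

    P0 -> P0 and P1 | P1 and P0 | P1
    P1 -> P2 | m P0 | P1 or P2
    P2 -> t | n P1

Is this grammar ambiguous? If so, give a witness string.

Witness: t and t

Derivation 1: P0 ⇒ P0 and P1 ⇒ P1 and P1 ⇒ P2 and P1 ⇒ t and P1 ⇒ t and P2 ⇒ t and t
Derivation 2: P0 ⇒ P1 and P0 ⇒ P2 and P0 ⇒ t and P0 ⇒ t and P1 ⇒ t and P2 ⇒ t and t

Two distinct leftmost derivations for the same string.

Ambiguous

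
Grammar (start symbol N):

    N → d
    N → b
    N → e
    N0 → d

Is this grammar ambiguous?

Only N is reachable from N; ignoring the rest: Each reachable nonterminal has at most one production per leading terminal, and all productions are right-linear; the derivation is determined token-by-token.

Unambiguous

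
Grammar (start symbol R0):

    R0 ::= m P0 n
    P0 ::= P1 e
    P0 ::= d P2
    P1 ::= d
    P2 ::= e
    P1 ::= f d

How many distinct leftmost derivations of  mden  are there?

2

Parse trees for mden:
  [R0 m [P0 [P1 d] e] n]
  [R0 m [P0 d [P2 e]] n]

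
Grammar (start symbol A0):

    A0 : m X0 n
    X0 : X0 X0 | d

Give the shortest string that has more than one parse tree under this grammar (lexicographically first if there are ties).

length 3: no string has ≥2 trees
length 4: no string has ≥2 trees
length 5: m d d d n has 2 parse trees

Two derivations of m d d d n:
  A0 ⇒ m X0 n ⇒ m X0 X0 n ⇒ m X0 X0 X0 n ⇒ m d X0 X0 n ⇒ m d d X0 n ⇒ m d d d n
  A0 ⇒ m X0 n ⇒ m X0 X0 n ⇒ m d X0 n ⇒ m d X0 X0 n ⇒ m d d X0 n ⇒ m d d d n

m d d d n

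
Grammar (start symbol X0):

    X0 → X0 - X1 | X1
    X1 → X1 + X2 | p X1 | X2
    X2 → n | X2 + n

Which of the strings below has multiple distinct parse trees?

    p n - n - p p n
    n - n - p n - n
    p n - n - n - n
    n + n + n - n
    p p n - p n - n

p n - n - p p n: 1 tree
n - n - p n - n: 1 tree
p n - n - n - n: 1 tree
n + n + n - n: 4 trees
p p n - p n - n: 1 tree

n + n + n - n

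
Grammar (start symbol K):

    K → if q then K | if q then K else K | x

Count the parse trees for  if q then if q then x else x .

2

Parse trees for if q then if q then x else x:
  [K if q then [K if q then [K x] else [K x]]]
  [K if q then [K if q then [K x]] else [K x]]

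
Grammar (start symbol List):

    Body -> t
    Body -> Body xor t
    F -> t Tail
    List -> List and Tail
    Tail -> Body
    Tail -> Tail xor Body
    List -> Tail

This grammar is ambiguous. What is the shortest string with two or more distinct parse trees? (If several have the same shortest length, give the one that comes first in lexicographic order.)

t xor t

length 1: no string has ≥2 trees
length 3: t xor t has 2 parse trees

Two derivations of t xor t:
  List ⇒ Tail ⇒ Body ⇒ Body xor t ⇒ t xor t
  List ⇒ Tail ⇒ Tail xor Body ⇒ Body xor Body ⇒ t xor Body ⇒ t xor t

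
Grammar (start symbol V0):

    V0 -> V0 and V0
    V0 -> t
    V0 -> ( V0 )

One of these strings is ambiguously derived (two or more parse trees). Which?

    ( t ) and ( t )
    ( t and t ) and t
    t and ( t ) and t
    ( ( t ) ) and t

t and ( t ) and t

( t ) and ( t ): 1 tree
( t and t ) and t: 1 tree
t and ( t ) and t: 2 trees
( ( t ) ) and t: 1 tree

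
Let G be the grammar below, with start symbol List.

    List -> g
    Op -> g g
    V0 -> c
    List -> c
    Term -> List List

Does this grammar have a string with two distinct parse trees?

Unambiguous

Only List is reachable from List; ignoring the rest: Restricted to the reachable nonterminals, every rule has the form A → t or A → t B, and no two rules for the same A share a first terminal. The grammar encodes a DFA — one run per string.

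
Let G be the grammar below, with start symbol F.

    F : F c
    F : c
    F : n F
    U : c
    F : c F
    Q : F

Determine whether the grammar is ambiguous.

Ambiguous

Witness: c c

Derivation 1: F ⇒ F c ⇒ c c
Derivation 2: F ⇒ c F ⇒ c c

Two distinct leftmost derivations for the same string.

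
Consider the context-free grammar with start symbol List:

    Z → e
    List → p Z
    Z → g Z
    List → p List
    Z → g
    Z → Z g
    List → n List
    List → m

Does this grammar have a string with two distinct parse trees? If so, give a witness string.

Witness: p g g

Derivation 1: List ⇒ p Z ⇒ p g Z ⇒ p g g
Derivation 2: List ⇒ p Z ⇒ p Z g ⇒ p g g

Two distinct leftmost derivations for the same string.

Ambiguous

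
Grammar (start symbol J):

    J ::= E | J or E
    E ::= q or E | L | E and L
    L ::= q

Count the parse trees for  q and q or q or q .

Parse trees for q and q or q or q:
  [J [J [E [E [L q]] and [L q]]] or [E q or [E [L q]]]]
  [J [J [J [E [E [L q]] and [L q]]] or [E [L q]]] or [E [L q]]]

2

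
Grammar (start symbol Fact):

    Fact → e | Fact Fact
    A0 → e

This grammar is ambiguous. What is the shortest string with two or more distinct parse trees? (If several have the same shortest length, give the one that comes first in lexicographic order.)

length 1: no string has ≥2 trees
length 2: no string has ≥2 trees
length 3: e e e has 2 parse trees

Two derivations of e e e:
  Fact ⇒ Fact Fact ⇒ e Fact ⇒ e Fact Fact ⇒ e e Fact ⇒ e e e
  Fact ⇒ Fact Fact ⇒ Fact Fact Fact ⇒ e Fact Fact ⇒ e e Fact ⇒ e e e

e e e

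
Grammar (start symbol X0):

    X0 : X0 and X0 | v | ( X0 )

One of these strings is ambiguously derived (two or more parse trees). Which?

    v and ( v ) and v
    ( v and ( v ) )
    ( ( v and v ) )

v and ( v ) and v

v and ( v ) and v: 2 trees
( v and ( v ) ): 1 tree
( ( v and v ) ): 1 tree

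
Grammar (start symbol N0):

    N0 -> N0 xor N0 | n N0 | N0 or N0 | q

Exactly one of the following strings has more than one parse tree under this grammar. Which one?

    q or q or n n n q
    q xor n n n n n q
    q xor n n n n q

q or q or n n n q

q or q or n n n q: 2 trees
q xor n n n n n q: 1 tree
q xor n n n n q: 1 tree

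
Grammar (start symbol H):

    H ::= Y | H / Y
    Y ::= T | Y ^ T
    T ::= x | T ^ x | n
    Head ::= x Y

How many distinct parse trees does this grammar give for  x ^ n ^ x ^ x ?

4

Parse trees for x ^ n ^ x ^ x:
  [H [Y [Y [T x]] ^ [T [T [T n] ^ x] ^ x]]]
  [H [Y [Y [Y [T x]] ^ [T n]] ^ [T [T x] ^ x]]]
  [H [Y [Y [Y [T x]] ^ [T [T n] ^ x]] ^ [T x]]]
  [H [Y [Y [Y [Y [T x]] ^ [T n]] ^ [T x]] ^ [T x]]]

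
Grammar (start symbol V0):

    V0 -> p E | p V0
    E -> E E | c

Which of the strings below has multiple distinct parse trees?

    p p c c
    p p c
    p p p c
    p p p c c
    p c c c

p p c c: 1 tree
p p c: 1 tree
p p p c: 1 tree
p p p c c: 1 tree
p c c c: 2 trees

p c c c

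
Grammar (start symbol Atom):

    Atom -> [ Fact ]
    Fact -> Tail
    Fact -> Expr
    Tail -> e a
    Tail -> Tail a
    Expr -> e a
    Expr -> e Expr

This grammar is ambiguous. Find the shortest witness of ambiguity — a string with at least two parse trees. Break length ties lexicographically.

length 4: [ e a ] has 2 parse trees

Two derivations of [ e a ]:
  Atom ⇒ [ Fact ] ⇒ [ Tail ] ⇒ [ e a ]
  Atom ⇒ [ Fact ] ⇒ [ Expr ] ⇒ [ e a ]

[ e a ]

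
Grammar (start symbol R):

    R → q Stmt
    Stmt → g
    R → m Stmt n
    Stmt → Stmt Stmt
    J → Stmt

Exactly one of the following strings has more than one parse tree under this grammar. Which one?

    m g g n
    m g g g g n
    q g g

m g g n: 1 tree
m g g g g n: 5 trees
q g g: 1 tree

m g g g g n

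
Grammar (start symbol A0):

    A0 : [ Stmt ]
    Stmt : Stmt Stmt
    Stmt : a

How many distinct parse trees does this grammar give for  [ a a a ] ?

Parse trees for [ a a a ]:
  [A0 [ [Stmt [Stmt a] [Stmt [Stmt a] [Stmt a]]] ]]
  [A0 [ [Stmt [Stmt [Stmt a] [Stmt a]] [Stmt a]] ]]

2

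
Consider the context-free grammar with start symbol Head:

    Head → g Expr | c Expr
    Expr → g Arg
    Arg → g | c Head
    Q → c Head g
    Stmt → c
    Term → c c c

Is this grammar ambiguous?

Unambiguous

(Q, Stmt, Term are unreachable from Head, so their rules don't affect L(Head).) Each reachable nonterminal has at most one production per leading terminal, and all productions are right-linear; the derivation is determined token-by-token.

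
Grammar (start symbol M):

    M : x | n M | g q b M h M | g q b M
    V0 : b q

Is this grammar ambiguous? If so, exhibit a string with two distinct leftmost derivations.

Witness: g q b g q b x h x

Derivation 1: M ⇒ g q b M h M ⇒ g q b g q b M h M ⇒ g q b g q b x h M ⇒ g q b g q b x h x
Derivation 2: M ⇒ g q b M ⇒ g q b g q b M h M ⇒ g q b g q b x h M ⇒ g q b g q b x h x

Two distinct leftmost derivations for the same string.

Ambiguous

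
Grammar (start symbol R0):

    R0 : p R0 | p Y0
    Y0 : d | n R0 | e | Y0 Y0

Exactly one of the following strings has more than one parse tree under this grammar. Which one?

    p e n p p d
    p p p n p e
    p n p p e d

p n p p e d

p e n p p d: 1 tree
p p p n p e: 1 tree
p n p p e d: 2 trees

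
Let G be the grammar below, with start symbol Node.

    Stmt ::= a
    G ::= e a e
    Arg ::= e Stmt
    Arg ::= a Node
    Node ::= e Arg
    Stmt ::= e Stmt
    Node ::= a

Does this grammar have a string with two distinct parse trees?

Only Node, Arg, Stmt are reachable from Node; ignoring the rest: Each reachable nonterminal has at most one production per leading terminal, and all productions are right-linear; the derivation is determined token-by-token.

Unambiguous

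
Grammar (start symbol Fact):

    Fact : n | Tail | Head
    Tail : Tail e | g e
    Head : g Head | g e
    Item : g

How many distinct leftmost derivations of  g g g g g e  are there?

Parse trees for g g g g g e:
  [Fact [Head g [Head g [Head g [Head g [Head g e]]]]]]

1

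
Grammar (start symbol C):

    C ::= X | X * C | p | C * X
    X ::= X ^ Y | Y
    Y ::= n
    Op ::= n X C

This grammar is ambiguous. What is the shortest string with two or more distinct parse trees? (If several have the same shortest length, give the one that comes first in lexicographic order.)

length 1: no string has ≥2 trees
length 3: n * n has 2 parse trees

Two derivations of n * n:
  C ⇒ X * C ⇒ Y * C ⇒ n * C ⇒ n * X ⇒ n * Y ⇒ n * n
  C ⇒ C * X ⇒ X * X ⇒ Y * X ⇒ n * X ⇒ n * Y ⇒ n * n

n * n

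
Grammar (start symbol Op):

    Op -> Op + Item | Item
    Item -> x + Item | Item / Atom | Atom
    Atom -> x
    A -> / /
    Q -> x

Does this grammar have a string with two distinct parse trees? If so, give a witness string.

Ambiguous

Witness: x + x

Derivation 1: Op ⇒ Op + Item ⇒ Item + Item ⇒ Atom + Item ⇒ x + Item ⇒ x + Atom ⇒ x + x
Derivation 2: Op ⇒ Item ⇒ x + Item ⇒ x + Atom ⇒ x + x

Two distinct leftmost derivations for the same string.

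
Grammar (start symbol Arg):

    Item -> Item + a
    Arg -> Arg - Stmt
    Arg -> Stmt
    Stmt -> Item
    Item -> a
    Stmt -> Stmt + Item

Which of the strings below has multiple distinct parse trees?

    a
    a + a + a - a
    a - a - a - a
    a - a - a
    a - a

a: 1 tree
a + a + a - a: 4 trees
a - a - a - a: 1 tree
a - a - a: 1 tree
a - a: 1 tree

a + a + a - a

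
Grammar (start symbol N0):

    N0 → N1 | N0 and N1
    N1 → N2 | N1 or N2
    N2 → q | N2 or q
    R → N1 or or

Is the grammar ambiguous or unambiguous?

Ambiguous

Witness: q or q

Derivation 1: N0 ⇒ N1 ⇒ N2 ⇒ N2 or q ⇒ q or q
Derivation 2: N0 ⇒ N1 ⇒ N1 or N2 ⇒ N2 or N2 ⇒ q or N2 ⇒ q or q

Two distinct leftmost derivations for the same string.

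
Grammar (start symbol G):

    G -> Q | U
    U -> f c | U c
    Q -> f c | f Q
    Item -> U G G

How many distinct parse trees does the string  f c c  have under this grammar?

1

Parse trees for f c c:
  [G [U [U f c] c]]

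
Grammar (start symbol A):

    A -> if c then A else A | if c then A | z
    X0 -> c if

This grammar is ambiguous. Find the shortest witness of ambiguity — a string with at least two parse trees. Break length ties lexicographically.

if c then if c then z else z

length 1: no string has ≥2 trees
length 4: no string has ≥2 trees
length 6: no string has ≥2 trees
length 7: no string has ≥2 trees
length 9: if c then if c then z else z has 2 parse trees

Two derivations of if c then if c then z else z:
  A ⇒ if c then A else A ⇒ if c then if c then A else A ⇒ if c then if c then z else A ⇒ if c then if c then z else z
  A ⇒ if c then A ⇒ if c then if c then A else A ⇒ if c then if c then z else A ⇒ if c then if c then z else z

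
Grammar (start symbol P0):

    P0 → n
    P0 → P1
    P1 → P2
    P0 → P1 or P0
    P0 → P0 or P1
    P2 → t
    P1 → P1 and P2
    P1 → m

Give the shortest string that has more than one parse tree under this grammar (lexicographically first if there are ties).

length 1: no string has ≥2 trees
length 3: m or m has 2 parse trees

Two derivations of m or m:
  P0 ⇒ P1 or P0 ⇒ m or P0 ⇒ m or P1 ⇒ m or m
  P0 ⇒ P0 or P1 ⇒ P1 or P1 ⇒ m or P1 ⇒ m or m

m or m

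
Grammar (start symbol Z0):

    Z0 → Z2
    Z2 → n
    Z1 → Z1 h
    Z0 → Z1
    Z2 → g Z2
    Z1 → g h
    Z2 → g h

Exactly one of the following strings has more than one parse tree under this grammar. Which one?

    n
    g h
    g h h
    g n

g h

n: 1 tree
g h: 2 trees
g h h: 1 tree
g n: 1 tree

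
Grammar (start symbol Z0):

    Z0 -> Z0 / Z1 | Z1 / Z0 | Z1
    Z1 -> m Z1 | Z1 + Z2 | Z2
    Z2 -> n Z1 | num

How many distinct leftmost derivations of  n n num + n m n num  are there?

Parse trees for n n num + n m n num:
  [Z0 [Z1 [Z1 [Z2 n [Z1 [Z2 n [Z1 [Z2 num]]]]]] + [Z2 n [Z1 m [Z1 [Z2 n [Z1 [Z2 num]]]]]]]]
  [Z0 [Z1 [Z2 n [Z1 [Z1 [Z2 n [Z1 [Z2 num]]]] + [Z2 n [Z1 m [Z1 [Z2 n [Z1 [Z2 num]]]]]]]]]]
  [Z0 [Z1 [Z2 n [Z1 [Z2 n [Z1 [Z1 [Z2 num]] + [Z2 n [Z1 m [Z1 [Z2 n [Z1 [Z2 num]]]]]]]]]]]]

3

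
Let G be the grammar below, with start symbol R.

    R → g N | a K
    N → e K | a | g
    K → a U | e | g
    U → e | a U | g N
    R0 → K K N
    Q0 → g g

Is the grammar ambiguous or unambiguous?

Unambiguous

(R0, Q0 are unreachable from R, so their rules don't affect L(R).) The reachable rules are right-linear with at most one rule per (nonterminal, next-terminal) pair. Each input token forces the next rule, so parsing is deterministic.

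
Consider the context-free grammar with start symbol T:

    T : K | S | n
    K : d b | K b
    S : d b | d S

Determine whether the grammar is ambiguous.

Witness: d b

Derivation 1: T ⇒ K ⇒ d b
Derivation 2: T ⇒ S ⇒ d b

Two distinct leftmost derivations for the same string.

Ambiguous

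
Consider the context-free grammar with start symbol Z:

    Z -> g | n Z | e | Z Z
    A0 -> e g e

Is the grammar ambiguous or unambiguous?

Witness: e e e

Derivation 1: Z ⇒ Z Z ⇒ e Z ⇒ e Z Z ⇒ e e Z ⇒ e e e
Derivation 2: Z ⇒ Z Z ⇒ Z Z Z ⇒ e Z Z ⇒ e e Z ⇒ e e e

Two distinct leftmost derivations for the same string.

Ambiguous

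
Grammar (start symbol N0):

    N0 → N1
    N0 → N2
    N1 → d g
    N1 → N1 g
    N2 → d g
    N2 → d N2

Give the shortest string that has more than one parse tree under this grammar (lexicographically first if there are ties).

d g

length 2: d g has 2 parse trees

Two derivations of d g:
  N0 ⇒ N1 ⇒ d g
  N0 ⇒ N2 ⇒ d g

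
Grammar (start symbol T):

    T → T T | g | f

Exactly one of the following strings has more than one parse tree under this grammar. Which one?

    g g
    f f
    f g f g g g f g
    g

f g f g g g f g

g g: 1 tree
f f: 1 tree
f g f g g g f g: 429 trees
g: 1 tree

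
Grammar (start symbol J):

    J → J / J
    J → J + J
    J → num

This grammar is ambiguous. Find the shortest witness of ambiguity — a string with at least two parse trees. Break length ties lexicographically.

length 1: no string has ≥2 trees
length 3: no string has ≥2 trees
length 5: num + num + num has 2 parse trees

Two derivations of num + num + num:
  J ⇒ J + J ⇒ J + J + J ⇒ num + J + J ⇒ num + num + J ⇒ num + num + num
  J ⇒ J + J ⇒ num + J ⇒ num + J + J ⇒ num + num + J ⇒ num + num + num

num + num + num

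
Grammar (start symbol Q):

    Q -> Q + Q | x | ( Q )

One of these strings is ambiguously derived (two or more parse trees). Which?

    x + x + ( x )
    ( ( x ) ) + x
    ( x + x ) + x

x + x + ( x )

x + x + ( x ): 2 trees
( ( x ) ) + x: 1 tree
( x + x ) + x: 1 tree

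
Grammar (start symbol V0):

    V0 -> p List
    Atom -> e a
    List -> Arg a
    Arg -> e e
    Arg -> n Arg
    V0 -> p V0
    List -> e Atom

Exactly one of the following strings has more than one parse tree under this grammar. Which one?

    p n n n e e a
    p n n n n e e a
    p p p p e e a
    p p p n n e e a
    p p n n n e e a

p p p p e e a

p n n n e e a: 1 tree
p n n n n e e a: 1 tree
p p p p e e a: 2 trees
p p p n n e e a: 1 tree
p p n n n e e a: 1 tree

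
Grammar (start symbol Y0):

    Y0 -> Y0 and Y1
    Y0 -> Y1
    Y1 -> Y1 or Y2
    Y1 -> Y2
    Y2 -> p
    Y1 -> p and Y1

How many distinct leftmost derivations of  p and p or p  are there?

3

Parse trees for p and p or p:
  [Y0 [Y0 [Y1 [Y2 p]]] and [Y1 [Y1 [Y2 p]] or [Y2 p]]]
  [Y0 [Y1 [Y1 p and [Y1 [Y2 p]]] or [Y2 p]]]
  [Y0 [Y1 p and [Y1 [Y1 [Y2 p]] or [Y2 p]]]]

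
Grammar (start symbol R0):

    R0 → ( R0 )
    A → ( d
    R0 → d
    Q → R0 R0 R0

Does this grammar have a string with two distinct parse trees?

(A, Q are unreachable from R0, so their rules don't affect L(R0).) L(R0) is { openⁿ atom closeⁿ : n ≥ 0 }. The bracket depth fixes n, and the derivation is forced at every step.

Unambiguous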